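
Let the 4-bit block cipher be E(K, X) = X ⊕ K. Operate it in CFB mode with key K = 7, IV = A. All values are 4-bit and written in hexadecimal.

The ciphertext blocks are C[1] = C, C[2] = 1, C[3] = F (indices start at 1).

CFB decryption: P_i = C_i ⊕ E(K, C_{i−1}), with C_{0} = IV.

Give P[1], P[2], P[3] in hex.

P[1] = 1, P[2] = A, P[3] = 9

P[1]: E(K, A) = D; C ⊕ D = 1.
P[2]: E(K, C) = B; 1 ⊕ B = A.
P[3]: E(K, 1) = 6; F ⊕ 6 = 9.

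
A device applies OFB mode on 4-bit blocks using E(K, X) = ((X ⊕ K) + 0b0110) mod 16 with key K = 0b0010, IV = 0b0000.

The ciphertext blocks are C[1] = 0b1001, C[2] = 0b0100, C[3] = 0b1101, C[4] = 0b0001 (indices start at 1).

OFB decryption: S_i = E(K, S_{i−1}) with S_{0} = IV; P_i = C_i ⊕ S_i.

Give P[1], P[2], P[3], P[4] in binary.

P[1]: S = E(K, 0b0000) = 0b1000; 0b1001 ⊕ 0b1000 = 0b0001.
P[2]: S = E(K, 0b1000) = 0b0000; 0b0100 ⊕ 0b0000 = 0b0100.
P[3]: S = E(K, 0b0000) = 0b1000; 0b1101 ⊕ 0b1000 = 0b0101.
P[4]: S = E(K, 0b1000) = 0b0000; 0b0001 ⊕ 0b0000 = 0b0001.

P[1] = 0b0001, P[2] = 0b0100, P[3] = 0b0101, P[4] = 0b0001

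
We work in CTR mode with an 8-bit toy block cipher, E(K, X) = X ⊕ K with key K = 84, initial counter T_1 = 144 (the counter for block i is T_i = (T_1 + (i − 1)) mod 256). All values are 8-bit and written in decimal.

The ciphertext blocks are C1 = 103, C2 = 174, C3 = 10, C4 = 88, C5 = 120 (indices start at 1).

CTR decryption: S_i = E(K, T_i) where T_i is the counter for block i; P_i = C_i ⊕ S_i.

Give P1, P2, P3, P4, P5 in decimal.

P1: T = 144, S = E(K, T) = 196; 103 ⊕ 196 = 163.
P2: T = 145, S = E(K, T) = 197; 174 ⊕ 197 = 107.
P3: T = 146, S = E(K, T) = 198; 10 ⊕ 198 = 204.
P4: T = 147, S = E(K, T) = 199; 88 ⊕ 199 = 159.
P5: T = 148, S = E(K, T) = 192; 120 ⊕ 192 = 184.

P1 = 163, P2 = 107, P3 = 204, P4 = 159, P5 = 184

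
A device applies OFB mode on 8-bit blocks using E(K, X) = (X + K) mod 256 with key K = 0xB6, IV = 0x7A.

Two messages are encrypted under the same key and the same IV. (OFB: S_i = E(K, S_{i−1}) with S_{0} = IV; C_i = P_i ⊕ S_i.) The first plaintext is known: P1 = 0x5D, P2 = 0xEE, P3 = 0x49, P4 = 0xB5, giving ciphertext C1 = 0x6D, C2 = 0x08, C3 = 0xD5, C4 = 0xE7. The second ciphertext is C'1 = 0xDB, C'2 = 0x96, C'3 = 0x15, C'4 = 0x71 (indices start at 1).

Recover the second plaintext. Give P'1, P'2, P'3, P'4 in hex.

In OFB with a reused IV, both messages share the same keystream S_i, so C_i ⊕ C'_i = P_i ⊕ P'_i and thus P'_i = P_i ⊕ C_i ⊕ C'_i.
P'1: 0x5D ⊕ 0x6D ⊕ 0xDB = 0xEB.
P'2: 0xEE ⊕ 0x08 ⊕ 0x96 = 0x70.
P'3: 0x49 ⊕ 0xD5 ⊕ 0x15 = 0x89.
P'4: 0xB5 ⊕ 0xE7 ⊕ 0x71 = 0x23.

P'1 = 0xEB, P'2 = 0x70, P'3 = 0x89, P'4 = 0x23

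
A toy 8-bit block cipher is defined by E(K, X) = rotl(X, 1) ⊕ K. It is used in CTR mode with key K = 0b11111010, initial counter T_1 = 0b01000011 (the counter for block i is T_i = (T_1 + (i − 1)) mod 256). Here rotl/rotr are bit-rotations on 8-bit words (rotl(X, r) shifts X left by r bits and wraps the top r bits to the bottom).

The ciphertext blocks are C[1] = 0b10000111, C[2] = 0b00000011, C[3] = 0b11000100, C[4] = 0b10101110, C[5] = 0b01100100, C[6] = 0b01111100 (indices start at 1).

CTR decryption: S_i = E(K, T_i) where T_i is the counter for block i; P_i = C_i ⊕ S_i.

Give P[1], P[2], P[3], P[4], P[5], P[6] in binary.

P[1]: T = 0b01000011, S = E(K, T) = 0b01111100; 0b10000111 ⊕ 0b01111100 = 0b11111011.
P[2]: T = 0b01000100, S = E(K, T) = 0b01110010; 0b00000011 ⊕ 0b01110010 = 0b01110001.
P[3]: T = 0b01000101, S = E(K, T) = 0b01110000; 0b11000100 ⊕ 0b01110000 = 0b10110100.
P[4]: T = 0b01000110, S = E(K, T) = 0b01110110; 0b10101110 ⊕ 0b01110110 = 0b11011000.
P[5]: T = 0b01000111, S = E(K, T) = 0b01110100; 0b01100100 ⊕ 0b01110100 = 0b00010000.
P[6]: T = 0b01001000, S = E(K, T) = 0b01101010; 0b01111100 ⊕ 0b01101010 = 0b00010110.

P[1] = 0b11111011, P[2] = 0b01110001, P[3] = 0b10110100, P[4] = 0b11011000, P[5] = 0b00010000, P[6] = 0b00010110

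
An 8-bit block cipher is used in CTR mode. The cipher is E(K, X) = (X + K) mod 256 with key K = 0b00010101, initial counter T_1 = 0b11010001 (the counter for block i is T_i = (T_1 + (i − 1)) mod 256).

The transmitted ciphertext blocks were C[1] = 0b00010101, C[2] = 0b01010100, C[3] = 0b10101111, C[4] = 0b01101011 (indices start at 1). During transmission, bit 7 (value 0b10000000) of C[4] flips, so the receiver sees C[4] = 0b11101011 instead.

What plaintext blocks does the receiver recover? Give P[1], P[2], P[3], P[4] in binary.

CTR decryption: S_i = E(K, T_i) where T_i is the counter for block i; P_i = C_i ⊕ S_i.
Only C[4] changed, to 0b11101011. In CTR, a change in C_i flips the same bit in P_i only; the keystream is unaffected. Decrypting the received ciphertext:
P[1]: T = 0b11010001, S = E(K, T) = 0b11100110; 0b00010101 ⊕ 0b11100110 = 0b11110011.
P[2]: T = 0b11010010, S = E(K, T) = 0b11100111; 0b01010100 ⊕ 0b11100111 = 0b10110011.
P[3]: T = 0b11010011, S = E(K, T) = 0b11101000; 0b10101111 ⊕ 0b11101000 = 0b01000111.
P[4]: T = 0b11010100, S = E(K, T) = 0b11101001; 0b11101011 ⊕ 0b11101001 = 0b00000010.
Blocks that differ from the original plaintext: P[4].

P[1] = 0b11110011, P[2] = 0b10110011, P[3] = 0b01000111, P[4] = 0b00000010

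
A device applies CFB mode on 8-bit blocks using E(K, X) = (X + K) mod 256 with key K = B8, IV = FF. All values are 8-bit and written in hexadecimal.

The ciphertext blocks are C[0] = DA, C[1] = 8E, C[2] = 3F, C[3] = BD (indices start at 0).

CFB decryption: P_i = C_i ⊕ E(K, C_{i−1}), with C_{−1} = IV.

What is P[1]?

P[1]: E(K, DA) = 92; 8E ⊕ 92 = 1C.

P[1] = 1C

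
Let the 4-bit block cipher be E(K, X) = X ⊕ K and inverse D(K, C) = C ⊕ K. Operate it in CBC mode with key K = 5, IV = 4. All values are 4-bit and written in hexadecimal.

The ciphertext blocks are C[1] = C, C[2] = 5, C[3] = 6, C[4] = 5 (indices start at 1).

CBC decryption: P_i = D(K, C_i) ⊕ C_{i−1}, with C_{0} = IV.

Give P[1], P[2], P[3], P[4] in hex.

P[1]: D(K, C) = 9; 9 ⊕ 4 = D.
P[2]: D(K, 5) = 0; 0 ⊕ C = C.
P[3]: D(K, 6) = 3; 3 ⊕ 5 = 6.
P[4]: D(K, 5) = 0; 0 ⊕ 6 = 6.

P[1] = D, P[2] = C, P[3] = 6, P[4] = 6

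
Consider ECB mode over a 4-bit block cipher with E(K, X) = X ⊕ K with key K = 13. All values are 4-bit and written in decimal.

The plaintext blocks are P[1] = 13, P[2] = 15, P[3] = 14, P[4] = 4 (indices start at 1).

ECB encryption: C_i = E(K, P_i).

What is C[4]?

C[4]: E(K, 4) = 9.

C[4] = 9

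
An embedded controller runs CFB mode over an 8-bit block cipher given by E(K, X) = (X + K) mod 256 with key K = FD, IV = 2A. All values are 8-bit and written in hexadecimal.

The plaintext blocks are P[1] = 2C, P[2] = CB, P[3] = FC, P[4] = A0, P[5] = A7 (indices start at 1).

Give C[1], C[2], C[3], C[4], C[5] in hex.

C[1] = 0B, C[2] = C3, C[3] = 3C, C[4] = 99, C[5] = 31

CFB encryption: C_i = P_i ⊕ E(K, C_{i−1}), with C_{0} = IV.
C[1]: E(K, 2A) = 27; 2C ⊕ 27 = 0B.
C[2]: E(K, 0B) = 08; CB ⊕ 08 = C3.
C[3]: E(K, C3) = C0; FC ⊕ C0 = 3C.
C[4]: E(K, 3C) = 39; A0 ⊕ 39 = 99.
C[5]: E(K, 99) = 96; A7 ⊕ 96 = 31.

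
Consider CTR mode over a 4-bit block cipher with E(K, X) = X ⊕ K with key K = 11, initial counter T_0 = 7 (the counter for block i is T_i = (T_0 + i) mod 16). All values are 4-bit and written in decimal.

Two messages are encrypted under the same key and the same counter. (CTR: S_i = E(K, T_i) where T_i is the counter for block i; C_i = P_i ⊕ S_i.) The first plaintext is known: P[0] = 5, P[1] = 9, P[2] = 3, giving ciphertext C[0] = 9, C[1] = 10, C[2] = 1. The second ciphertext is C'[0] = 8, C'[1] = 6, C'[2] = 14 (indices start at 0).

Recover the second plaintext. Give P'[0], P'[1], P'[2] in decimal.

P'[0] = 4, P'[1] = 5, P'[2] = 12

In CTR with a reused counter, both messages share the same keystream S_i, so C_i ⊕ C'_i = P_i ⊕ P'_i and thus P'_i = P_i ⊕ C_i ⊕ C'_i.
P'[0]: 5 ⊕ 9 ⊕ 8 = 4.
P'[1]: 9 ⊕ 10 ⊕ 6 = 5.
P'[2]: 3 ⊕ 1 ⊕ 14 = 12.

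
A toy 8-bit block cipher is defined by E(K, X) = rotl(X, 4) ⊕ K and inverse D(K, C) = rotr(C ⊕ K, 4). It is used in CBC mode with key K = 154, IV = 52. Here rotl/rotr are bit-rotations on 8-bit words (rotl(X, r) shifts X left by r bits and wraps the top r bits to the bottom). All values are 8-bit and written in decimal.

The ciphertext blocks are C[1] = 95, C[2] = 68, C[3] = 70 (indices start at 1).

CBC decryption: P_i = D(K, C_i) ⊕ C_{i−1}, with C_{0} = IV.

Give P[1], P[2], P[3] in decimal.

P[1]: D(K, 95) = 92; 92 ⊕ 52 = 104.
P[2]: D(K, 68) = 237; 237 ⊕ 95 = 178.
P[3]: D(K, 70) = 205; 205 ⊕ 68 = 137.

P[1] = 104, P[2] = 178, P[3] = 137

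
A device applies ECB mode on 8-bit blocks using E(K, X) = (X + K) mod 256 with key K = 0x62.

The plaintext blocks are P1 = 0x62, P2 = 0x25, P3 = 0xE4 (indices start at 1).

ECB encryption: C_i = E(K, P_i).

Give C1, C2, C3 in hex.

C1: E(K, 0x62) = 0xC4.
C2: E(K, 0x25) = 0x87.
C3: E(K, 0xE4) = 0x46.

C1 = 0xC4, C2 = 0x87, C3 = 0x46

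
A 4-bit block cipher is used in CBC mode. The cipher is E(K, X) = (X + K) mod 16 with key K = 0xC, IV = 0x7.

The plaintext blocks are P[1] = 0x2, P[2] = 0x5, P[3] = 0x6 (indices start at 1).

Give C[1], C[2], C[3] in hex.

C[1] = 0x1, C[2] = 0x0, C[3] = 0x2

CBC encryption: C_i = E(K, P_i ⊕ C_{i−1}), with C_{0} = IV.
C[1]: P[1] ⊕ 0x7 = 0x5; E(K, 0x5) = 0x1.
C[2]: P[2] ⊕ 0x1 = 0x4; E(K, 0x4) = 0x0.
C[3]: P[3] ⊕ 0x0 = 0x6; E(K, 0x6) = 0x2.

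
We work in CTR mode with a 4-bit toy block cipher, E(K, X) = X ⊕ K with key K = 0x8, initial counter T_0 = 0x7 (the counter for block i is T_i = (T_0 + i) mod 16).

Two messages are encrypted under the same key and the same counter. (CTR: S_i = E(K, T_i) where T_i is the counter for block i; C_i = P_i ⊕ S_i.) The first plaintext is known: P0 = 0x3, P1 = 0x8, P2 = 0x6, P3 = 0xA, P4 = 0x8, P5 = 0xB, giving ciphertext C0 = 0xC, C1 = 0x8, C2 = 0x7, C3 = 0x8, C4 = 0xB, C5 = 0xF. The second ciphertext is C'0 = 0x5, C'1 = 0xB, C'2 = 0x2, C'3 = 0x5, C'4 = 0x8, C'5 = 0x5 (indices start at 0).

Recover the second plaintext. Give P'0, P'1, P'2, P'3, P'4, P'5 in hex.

P'0 = 0xA, P'1 = 0xB, P'2 = 0x3, P'3 = 0x7, P'4 = 0xB, P'5 = 0x1

In CTR with a reused counter, both messages share the same keystream S_i, so C_i ⊕ C'_i = P_i ⊕ P'_i and thus P'_i = P_i ⊕ C_i ⊕ C'_i.
P'0: 0x3 ⊕ 0xC ⊕ 0x5 = 0xA.
P'1: 0x8 ⊕ 0x8 ⊕ 0xB = 0xB.
P'2: 0x6 ⊕ 0x7 ⊕ 0x2 = 0x3.
P'3: 0xA ⊕ 0x8 ⊕ 0x5 = 0x7.
P'4: 0x8 ⊕ 0xB ⊕ 0x8 = 0xB.
P'5: 0xB ⊕ 0xF ⊕ 0x5 = 0x1.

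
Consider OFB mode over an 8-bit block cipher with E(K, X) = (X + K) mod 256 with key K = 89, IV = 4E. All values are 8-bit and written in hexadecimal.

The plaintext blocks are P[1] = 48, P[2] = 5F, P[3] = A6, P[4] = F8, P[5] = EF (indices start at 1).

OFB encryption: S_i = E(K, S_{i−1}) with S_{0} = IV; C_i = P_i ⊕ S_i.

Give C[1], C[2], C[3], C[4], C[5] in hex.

C[1] = 9F, C[2] = 3F, C[3] = 4F, C[4] = 8A, C[5] = 14

C[1]: S = E(K, 4E) = D7; 48 ⊕ D7 = 9F.
C[2]: S = E(K, D7) = 60; 5F ⊕ 60 = 3F.
C[3]: S = E(K, 60) = E9; A6 ⊕ E9 = 4F.
C[4]: S = E(K, E9) = 72; F8 ⊕ 72 = 8A.
C[5]: S = E(K, 72) = FB; EF ⊕ FB = 14.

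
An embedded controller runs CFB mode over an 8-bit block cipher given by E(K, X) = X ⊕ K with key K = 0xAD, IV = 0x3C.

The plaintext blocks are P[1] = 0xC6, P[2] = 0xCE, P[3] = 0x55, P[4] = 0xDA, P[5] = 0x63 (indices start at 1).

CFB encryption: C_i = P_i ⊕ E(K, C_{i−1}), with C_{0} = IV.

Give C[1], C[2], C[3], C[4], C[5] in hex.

C[1]: E(K, 0x3C) = 0x91; 0xC6 ⊕ 0x91 = 0x57.
C[2]: E(K, 0x57) = 0xFA; 0xCE ⊕ 0xFA = 0x34.
C[3]: E(K, 0x34) = 0x99; 0x55 ⊕ 0x99 = 0xCC.
C[4]: E(K, 0xCC) = 0x61; 0xDA ⊕ 0x61 = 0xBB.
C[5]: E(K, 0xBB) = 0x16; 0x63 ⊕ 0x16 = 0x75.

C[1] = 0x57, C[2] = 0x34, C[3] = 0xCC, C[4] = 0xBB, C[5] = 0x75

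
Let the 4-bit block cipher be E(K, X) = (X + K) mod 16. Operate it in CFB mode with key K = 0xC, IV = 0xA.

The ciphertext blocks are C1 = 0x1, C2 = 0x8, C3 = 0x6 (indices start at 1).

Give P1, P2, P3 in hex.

P1 = 0x7, P2 = 0x5, P3 = 0x2

CFB decryption: P_i = C_i ⊕ E(K, C_{i−1}), with C_{0} = IV.
P1: E(K, 0xA) = 0x6; 0x1 ⊕ 0x6 = 0x7.
P2: E(K, 0x1) = 0xD; 0x8 ⊕ 0xD = 0x5.
P3: E(K, 0x8) = 0x4; 0x6 ⊕ 0x4 = 0x2.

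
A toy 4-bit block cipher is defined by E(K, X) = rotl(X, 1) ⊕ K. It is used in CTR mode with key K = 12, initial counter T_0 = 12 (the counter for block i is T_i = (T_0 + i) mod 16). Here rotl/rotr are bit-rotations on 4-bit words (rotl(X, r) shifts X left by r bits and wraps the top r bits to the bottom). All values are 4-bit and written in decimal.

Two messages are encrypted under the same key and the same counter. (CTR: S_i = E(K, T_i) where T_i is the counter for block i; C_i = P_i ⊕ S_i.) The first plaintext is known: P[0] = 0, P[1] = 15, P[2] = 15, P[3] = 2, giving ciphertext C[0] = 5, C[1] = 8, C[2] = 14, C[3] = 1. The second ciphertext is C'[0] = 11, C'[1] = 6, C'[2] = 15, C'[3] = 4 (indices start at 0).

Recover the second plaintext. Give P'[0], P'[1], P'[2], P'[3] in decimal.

P'[0] = 14, P'[1] = 1, P'[2] = 14, P'[3] = 7

In CTR with a reused counter, both messages share the same keystream S_i, so C_i ⊕ C'_i = P_i ⊕ P'_i and thus P'_i = P_i ⊕ C_i ⊕ C'_i.
P'[0]: 0 ⊕ 5 ⊕ 11 = 14.
P'[1]: 15 ⊕ 8 ⊕ 6 = 1.
P'[2]: 15 ⊕ 14 ⊕ 15 = 14.
P'[3]: 2 ⊕ 1 ⊕ 4 = 7.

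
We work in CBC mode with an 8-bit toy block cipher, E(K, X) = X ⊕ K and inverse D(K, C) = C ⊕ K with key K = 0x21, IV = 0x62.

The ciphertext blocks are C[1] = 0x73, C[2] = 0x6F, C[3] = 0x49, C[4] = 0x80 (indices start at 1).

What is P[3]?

CBC decryption: P_i = D(K, C_i) ⊕ C_{i−1}, with C_{0} = IV.
P[3]: D(K, 0x49) = 0x68; 0x68 ⊕ 0x6F = 0x07.

P[3] = 0x07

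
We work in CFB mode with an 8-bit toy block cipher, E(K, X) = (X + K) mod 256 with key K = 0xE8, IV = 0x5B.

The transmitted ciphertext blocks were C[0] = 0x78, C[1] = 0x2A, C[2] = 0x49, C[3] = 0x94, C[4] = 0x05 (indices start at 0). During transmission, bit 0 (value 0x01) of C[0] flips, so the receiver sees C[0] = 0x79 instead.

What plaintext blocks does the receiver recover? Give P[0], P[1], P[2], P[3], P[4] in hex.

P[0] = 0x3A, P[1] = 0x4B, P[2] = 0x5B, P[3] = 0xA5, P[4] = 0x79

CFB decryption: P_i = C_i ⊕ E(K, C_{i−1}), with C_{−1} = IV.
Only C[0] changed, to 0x79. In CFB, a change in C_i flips the same bit in P_i and garbles P_{i+1}. Decrypting the received ciphertext:
P[0]: E(K, 0x5B) = 0x43; 0x79 ⊕ 0x43 = 0x3A.
P[1]: E(K, 0x79) = 0x61; 0x2A ⊕ 0x61 = 0x4B.
P[2]: E(K, 0x2A) = 0x12; 0x49 ⊕ 0x12 = 0x5B.
P[3]: E(K, 0x49) = 0x31; 0x94 ⊕ 0x31 = 0xA5.
P[4]: E(K, 0x94) = 0x7C; 0x05 ⊕ 0x7C = 0x79.
Blocks that differ from the original plaintext: P[0], P[1].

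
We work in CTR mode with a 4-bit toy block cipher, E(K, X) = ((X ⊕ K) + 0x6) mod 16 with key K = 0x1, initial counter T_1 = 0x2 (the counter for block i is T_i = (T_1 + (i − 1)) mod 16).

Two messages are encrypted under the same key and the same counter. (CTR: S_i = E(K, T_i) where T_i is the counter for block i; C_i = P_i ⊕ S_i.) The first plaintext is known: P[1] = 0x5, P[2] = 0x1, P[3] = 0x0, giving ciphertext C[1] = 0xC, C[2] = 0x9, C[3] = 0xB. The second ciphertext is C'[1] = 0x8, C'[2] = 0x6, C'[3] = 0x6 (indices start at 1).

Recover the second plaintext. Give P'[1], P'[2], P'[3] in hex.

In CTR with a reused counter, both messages share the same keystream S_i, so C_i ⊕ C'_i = P_i ⊕ P'_i and thus P'_i = P_i ⊕ C_i ⊕ C'_i.
P'[1]: 0x5 ⊕ 0xC ⊕ 0x8 = 0x1.
P'[2]: 0x1 ⊕ 0x9 ⊕ 0x6 = 0xE.
P'[3]: 0x0 ⊕ 0xB ⊕ 0x6 = 0xD.

P'[1] = 0x1, P'[2] = 0xE, P'[3] = 0xD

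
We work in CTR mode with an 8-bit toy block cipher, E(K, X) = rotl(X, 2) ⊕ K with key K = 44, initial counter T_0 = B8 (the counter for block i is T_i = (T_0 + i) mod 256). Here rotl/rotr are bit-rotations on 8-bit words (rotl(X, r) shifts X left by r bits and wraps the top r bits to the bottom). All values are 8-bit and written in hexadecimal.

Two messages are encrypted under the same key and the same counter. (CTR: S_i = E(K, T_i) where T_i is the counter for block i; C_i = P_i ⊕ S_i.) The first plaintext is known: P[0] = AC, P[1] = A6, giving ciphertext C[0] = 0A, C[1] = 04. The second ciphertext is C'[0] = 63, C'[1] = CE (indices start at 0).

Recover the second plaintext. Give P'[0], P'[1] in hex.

P'[0] = C5, P'[1] = 6C

In CTR with a reused counter, both messages share the same keystream S_i, so C_i ⊕ C'_i = P_i ⊕ P'_i and thus P'_i = P_i ⊕ C_i ⊕ C'_i.
P'[0]: AC ⊕ 0A ⊕ 63 = C5.
P'[1]: A6 ⊕ 04 ⊕ CE = 6C.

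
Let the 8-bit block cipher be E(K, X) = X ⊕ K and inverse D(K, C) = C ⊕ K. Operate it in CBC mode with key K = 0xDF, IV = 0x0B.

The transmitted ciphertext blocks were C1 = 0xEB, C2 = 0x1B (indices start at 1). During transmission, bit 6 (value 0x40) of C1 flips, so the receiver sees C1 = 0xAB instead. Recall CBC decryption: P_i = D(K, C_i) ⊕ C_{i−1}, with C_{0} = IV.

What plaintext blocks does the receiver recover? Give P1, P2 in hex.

P1 = 0x7F, P2 = 0x6F

Only C1 changed, to 0xAB. In CBC, a change in C_i garbles P_i and flips the same bit in P_{i+1}. Decrypting the received ciphertext:
P1: D(K, 0xAB) = 0x74; 0x74 ⊕ 0x0B = 0x7F.
P2: D(K, 0x1B) = 0xC4; 0xC4 ⊕ 0xAB = 0x6F.
Blocks that differ from the original plaintext: P1, P2.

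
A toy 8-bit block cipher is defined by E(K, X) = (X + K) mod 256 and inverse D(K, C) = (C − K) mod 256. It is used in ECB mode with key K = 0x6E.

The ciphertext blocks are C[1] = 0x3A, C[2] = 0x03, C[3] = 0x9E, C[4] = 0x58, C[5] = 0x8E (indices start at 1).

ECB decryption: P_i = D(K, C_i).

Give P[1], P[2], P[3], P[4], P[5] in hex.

P[1]: D(K, 0x3A) = 0xCC.
P[2]: D(K, 0x03) = 0x95.
P[3]: D(K, 0x9E) = 0x30.
P[4]: D(K, 0x58) = 0xEA.
P[5]: D(K, 0x8E) = 0x20.

P[1] = 0xCC, P[2] = 0x95, P[3] = 0x30, P[4] = 0xEA, P[5] = 0x20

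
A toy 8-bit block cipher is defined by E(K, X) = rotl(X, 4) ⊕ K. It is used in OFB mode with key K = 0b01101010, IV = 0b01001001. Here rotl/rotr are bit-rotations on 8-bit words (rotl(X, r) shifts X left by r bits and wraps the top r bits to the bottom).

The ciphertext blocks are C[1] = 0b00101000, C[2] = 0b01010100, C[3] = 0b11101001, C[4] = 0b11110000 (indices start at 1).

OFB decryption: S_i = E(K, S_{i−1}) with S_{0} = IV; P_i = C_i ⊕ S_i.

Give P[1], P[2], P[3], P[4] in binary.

P[1] = 0b11010110, P[2] = 0b11010001, P[3] = 0b11011011, P[4] = 0b10111001

P[1]: S = E(K, 0b01001001) = 0b11111110; 0b00101000 ⊕ 0b11111110 = 0b11010110.
P[2]: S = E(K, 0b11111110) = 0b10000101; 0b01010100 ⊕ 0b10000101 = 0b11010001.
P[3]: S = E(K, 0b10000101) = 0b00110010; 0b11101001 ⊕ 0b00110010 = 0b11011011.
P[4]: S = E(K, 0b00110010) = 0b01001001; 0b11110000 ⊕ 0b01001001 = 0b10111001.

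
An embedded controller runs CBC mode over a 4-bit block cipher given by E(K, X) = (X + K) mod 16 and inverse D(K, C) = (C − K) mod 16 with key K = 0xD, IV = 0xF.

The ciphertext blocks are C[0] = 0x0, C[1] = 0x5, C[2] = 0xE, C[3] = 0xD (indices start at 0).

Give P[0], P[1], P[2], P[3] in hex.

CBC decryption: P_i = D(K, C_i) ⊕ C_{i−1}, with C_{−1} = IV.
P[0]: D(K, 0x0) = 0x3; 0x3 ⊕ 0xF = 0xC.
P[1]: D(K, 0x5) = 0x8; 0x8 ⊕ 0x0 = 0x8.
P[2]: D(K, 0xE) = 0x1; 0x1 ⊕ 0x5 = 0x4.
P[3]: D(K, 0xD) = 0x0; 0x0 ⊕ 0xE = 0xE.

P[0] = 0xC, P[1] = 0x8, P[2] = 0x4, P[3] = 0xE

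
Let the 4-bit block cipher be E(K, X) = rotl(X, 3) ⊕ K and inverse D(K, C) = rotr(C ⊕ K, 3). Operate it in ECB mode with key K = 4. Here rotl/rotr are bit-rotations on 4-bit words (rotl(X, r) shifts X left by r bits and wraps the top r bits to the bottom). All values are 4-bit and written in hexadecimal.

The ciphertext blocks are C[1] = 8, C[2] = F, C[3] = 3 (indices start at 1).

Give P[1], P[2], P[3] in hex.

P[1] = 9, P[2] = 7, P[3] = E

ECB decryption: P_i = D(K, C_i).
P[1]: D(K, 8) = 9.
P[2]: D(K, F) = 7.
P[3]: D(K, 3) = E.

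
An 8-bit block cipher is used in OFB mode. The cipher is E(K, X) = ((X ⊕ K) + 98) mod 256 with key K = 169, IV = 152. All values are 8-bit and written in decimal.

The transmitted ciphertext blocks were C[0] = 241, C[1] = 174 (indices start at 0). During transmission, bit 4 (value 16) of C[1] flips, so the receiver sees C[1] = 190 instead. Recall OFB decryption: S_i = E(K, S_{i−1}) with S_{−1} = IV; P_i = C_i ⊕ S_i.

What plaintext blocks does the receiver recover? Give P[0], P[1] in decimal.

Only C[1] changed, to 190. In OFB, a change in C_i flips the same bit in P_i only; the keystream is unaffected. Decrypting the received ciphertext:
P[0]: S = E(K, 152) = 147; 241 ⊕ 147 = 98.
P[1]: S = E(K, 147) = 156; 190 ⊕ 156 = 34.
Blocks that differ from the original plaintext: P[1].

P[0] = 98, P[1] = 34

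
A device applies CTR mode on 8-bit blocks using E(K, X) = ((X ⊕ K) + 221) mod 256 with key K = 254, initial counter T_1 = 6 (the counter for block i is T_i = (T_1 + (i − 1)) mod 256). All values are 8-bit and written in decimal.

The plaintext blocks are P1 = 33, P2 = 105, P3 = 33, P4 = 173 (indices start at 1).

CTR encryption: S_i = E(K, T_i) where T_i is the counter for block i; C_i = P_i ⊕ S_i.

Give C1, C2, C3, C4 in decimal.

C1 = 244, C2 = 191, C3 = 242, C4 = 121

C1: T = 6, S = E(K, T) = 213; 33 ⊕ 213 = 244.
C2: T = 7, S = E(K, T) = 214; 105 ⊕ 214 = 191.
C3: T = 8, S = E(K, T) = 211; 33 ⊕ 211 = 242.
C4: T = 9, S = E(K, T) = 212; 173 ⊕ 212 = 121.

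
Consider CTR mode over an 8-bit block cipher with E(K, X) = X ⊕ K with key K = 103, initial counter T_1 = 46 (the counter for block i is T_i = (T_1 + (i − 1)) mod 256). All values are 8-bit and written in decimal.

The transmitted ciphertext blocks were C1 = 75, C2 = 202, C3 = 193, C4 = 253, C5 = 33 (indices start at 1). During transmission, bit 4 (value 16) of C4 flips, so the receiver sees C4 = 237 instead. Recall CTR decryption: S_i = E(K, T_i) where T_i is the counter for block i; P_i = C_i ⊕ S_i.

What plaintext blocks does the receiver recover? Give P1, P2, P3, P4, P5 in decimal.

P1 = 2, P2 = 130, P3 = 150, P4 = 187, P5 = 116

Only C4 changed, to 237. In CTR, a change in C_i flips the same bit in P_i only; the keystream is unaffected. Decrypting the received ciphertext:
P1: T = 46, S = E(K, T) = 73; 75 ⊕ 73 = 2.
P2: T = 47, S = E(K, T) = 72; 202 ⊕ 72 = 130.
P3: T = 48, S = E(K, T) = 87; 193 ⊕ 87 = 150.
P4: T = 49, S = E(K, T) = 86; 237 ⊕ 86 = 187.
P5: T = 50, S = E(K, T) = 85; 33 ⊕ 85 = 116.
Blocks that differ from the original plaintext: P4.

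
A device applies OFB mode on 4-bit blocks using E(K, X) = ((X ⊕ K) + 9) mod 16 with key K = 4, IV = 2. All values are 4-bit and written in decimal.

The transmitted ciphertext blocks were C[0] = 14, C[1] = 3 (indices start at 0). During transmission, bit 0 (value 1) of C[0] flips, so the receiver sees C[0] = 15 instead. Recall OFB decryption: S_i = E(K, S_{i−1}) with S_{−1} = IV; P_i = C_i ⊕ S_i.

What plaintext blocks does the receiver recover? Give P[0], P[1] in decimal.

Only C[0] changed, to 15. In OFB, a change in C_i flips the same bit in P_i only; the keystream is unaffected. Decrypting the received ciphertext:
P[0]: S = E(K, 2) = 15; 15 ⊕ 15 = 0.
P[1]: S = E(K, 15) = 4; 3 ⊕ 4 = 7.
Blocks that differ from the original plaintext: P[0].

P[0] = 0, P[1] = 7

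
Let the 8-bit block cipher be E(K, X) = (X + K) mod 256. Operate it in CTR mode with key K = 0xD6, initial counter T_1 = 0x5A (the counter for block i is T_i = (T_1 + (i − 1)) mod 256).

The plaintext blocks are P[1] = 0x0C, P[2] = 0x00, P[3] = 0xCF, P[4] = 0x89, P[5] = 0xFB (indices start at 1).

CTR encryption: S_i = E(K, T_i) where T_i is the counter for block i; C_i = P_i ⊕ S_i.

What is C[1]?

C[1] = 0x3C

C[1]: T = 0x5A, S = E(K, T) = 0x30; 0x0C ⊕ 0x30 = 0x3C.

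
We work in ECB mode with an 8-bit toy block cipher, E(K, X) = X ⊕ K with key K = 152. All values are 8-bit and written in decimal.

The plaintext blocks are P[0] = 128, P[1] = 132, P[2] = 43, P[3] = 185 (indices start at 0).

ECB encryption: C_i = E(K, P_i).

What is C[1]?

C[1] = 28

C[1]: E(K, 132) = 28.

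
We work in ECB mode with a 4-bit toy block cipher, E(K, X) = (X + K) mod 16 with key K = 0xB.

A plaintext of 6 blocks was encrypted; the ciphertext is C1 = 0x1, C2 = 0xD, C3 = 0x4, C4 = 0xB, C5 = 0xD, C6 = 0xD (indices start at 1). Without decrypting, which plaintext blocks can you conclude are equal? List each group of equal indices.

P2 = P5 = P6

ECB encrypts each block independently with the same key, so equal ciphertext blocks imply equal plaintext blocks.
C2 = C5 = C6 = 0xD, so P2 = P5 = P6.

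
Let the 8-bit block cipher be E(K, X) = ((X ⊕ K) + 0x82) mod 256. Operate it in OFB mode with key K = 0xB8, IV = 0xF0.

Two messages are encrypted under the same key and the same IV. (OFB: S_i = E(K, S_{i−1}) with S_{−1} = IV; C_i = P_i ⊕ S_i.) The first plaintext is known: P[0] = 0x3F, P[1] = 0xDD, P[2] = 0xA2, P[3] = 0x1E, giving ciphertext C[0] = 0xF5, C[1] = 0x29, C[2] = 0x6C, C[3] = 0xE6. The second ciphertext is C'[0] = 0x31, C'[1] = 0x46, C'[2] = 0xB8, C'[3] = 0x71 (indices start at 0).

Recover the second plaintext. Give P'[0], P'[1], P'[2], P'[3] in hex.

P'[0] = 0xFB, P'[1] = 0xB2, P'[2] = 0x76, P'[3] = 0x89

In OFB with a reused IV, both messages share the same keystream S_i, so C_i ⊕ C'_i = P_i ⊕ P'_i and thus P'_i = P_i ⊕ C_i ⊕ C'_i.
P'[0]: 0x3F ⊕ 0xF5 ⊕ 0x31 = 0xFB.
P'[1]: 0xDD ⊕ 0x29 ⊕ 0x46 = 0xB2.
P'[2]: 0xA2 ⊕ 0x6C ⊕ 0xB8 = 0x76.
P'[3]: 0x1E ⊕ 0xE6 ⊕ 0x71 = 0x89.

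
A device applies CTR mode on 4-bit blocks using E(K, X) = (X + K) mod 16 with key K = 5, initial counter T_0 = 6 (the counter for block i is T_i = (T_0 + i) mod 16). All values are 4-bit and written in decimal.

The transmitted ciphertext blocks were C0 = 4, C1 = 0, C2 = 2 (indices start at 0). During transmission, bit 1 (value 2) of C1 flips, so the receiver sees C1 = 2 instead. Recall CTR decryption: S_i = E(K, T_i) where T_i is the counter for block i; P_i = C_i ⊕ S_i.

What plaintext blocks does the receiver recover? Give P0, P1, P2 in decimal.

P0 = 15, P1 = 14, P2 = 15

Only C1 changed, to 2. In CTR, a change in C_i flips the same bit in P_i only; the keystream is unaffected. Decrypting the received ciphertext:
P0: T = 6, S = E(K, T) = 11; 4 ⊕ 11 = 15.
P1: T = 7, S = E(K, T) = 12; 2 ⊕ 12 = 14.
P2: T = 8, S = E(K, T) = 13; 2 ⊕ 13 = 15.
Blocks that differ from the original plaintext: P1.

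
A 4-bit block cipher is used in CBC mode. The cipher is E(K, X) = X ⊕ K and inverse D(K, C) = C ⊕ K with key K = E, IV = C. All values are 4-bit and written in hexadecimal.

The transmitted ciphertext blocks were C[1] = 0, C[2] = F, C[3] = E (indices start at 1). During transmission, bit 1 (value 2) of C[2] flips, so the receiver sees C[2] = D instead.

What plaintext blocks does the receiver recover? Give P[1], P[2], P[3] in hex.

P[1] = 2, P[2] = 3, P[3] = D

CBC decryption: P_i = D(K, C_i) ⊕ C_{i−1}, with C_{0} = IV.
Only C[2] changed, to D. In CBC, a change in C_i garbles P_i and flips the same bit in P_{i+1}. Decrypting the received ciphertext:
P[1]: D(K, 0) = E; E ⊕ C = 2.
P[2]: D(K, D) = 3; 3 ⊕ 0 = 3.
P[3]: D(K, E) = 0; 0 ⊕ D = D.
Blocks that differ from the original plaintext: P[2], P[3].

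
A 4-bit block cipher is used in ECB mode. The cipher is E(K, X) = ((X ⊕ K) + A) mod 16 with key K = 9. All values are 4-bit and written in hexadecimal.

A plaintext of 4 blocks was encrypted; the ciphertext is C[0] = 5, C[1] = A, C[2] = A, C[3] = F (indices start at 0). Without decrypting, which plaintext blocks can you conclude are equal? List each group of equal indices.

P[1] = P[2]

ECB encrypts each block independently with the same key, so equal ciphertext blocks imply equal plaintext blocks.
C[1] = C[2] = A, so P[1] = P[2].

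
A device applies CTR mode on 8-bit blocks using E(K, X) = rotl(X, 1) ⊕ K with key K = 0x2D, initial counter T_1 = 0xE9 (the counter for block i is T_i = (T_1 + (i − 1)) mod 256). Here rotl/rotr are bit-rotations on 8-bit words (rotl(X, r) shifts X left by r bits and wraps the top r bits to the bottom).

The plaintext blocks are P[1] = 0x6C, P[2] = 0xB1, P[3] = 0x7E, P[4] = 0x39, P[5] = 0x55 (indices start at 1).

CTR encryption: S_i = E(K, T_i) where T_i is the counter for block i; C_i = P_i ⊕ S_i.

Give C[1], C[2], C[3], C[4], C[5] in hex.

C[1] = 0x92, C[2] = 0x49, C[3] = 0x84, C[4] = 0xCD, C[5] = 0xA3

C[1]: T = 0xE9, S = E(K, T) = 0xFE; 0x6C ⊕ 0xFE = 0x92.
C[2]: T = 0xEA, S = E(K, T) = 0xF8; 0xB1 ⊕ 0xF8 = 0x49.
C[3]: T = 0xEB, S = E(K, T) = 0xFA; 0x7E ⊕ 0xFA = 0x84.
C[4]: T = 0xEC, S = E(K, T) = 0xF4; 0x39 ⊕ 0xF4 = 0xCD.
C[5]: T = 0xED, S = E(K, T) = 0xF6; 0x55 ⊕ 0xF6 = 0xA3.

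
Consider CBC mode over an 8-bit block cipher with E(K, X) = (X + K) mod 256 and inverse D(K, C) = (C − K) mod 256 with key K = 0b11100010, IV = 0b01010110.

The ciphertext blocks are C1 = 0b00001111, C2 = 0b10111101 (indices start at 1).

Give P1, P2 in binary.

CBC decryption: P_i = D(K, C_i) ⊕ C_{i−1}, with C_{0} = IV.
P1: D(K, 0b00001111) = 0b00101101; 0b00101101 ⊕ 0b01010110 = 0b01111011.
P2: D(K, 0b10111101) = 0b11011011; 0b11011011 ⊕ 0b00001111 = 0b11010100.

P1 = 0b01111011, P2 = 0b11010100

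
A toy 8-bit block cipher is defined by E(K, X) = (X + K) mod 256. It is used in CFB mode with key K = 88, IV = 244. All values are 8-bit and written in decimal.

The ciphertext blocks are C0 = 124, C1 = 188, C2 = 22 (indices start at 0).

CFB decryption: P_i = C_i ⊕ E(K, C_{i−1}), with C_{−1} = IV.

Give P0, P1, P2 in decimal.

P0: E(K, 244) = 76; 124 ⊕ 76 = 48.
P1: E(K, 124) = 212; 188 ⊕ 212 = 104.
P2: E(K, 188) = 20; 22 ⊕ 20 = 2.

P0 = 48, P1 = 104, P2 = 2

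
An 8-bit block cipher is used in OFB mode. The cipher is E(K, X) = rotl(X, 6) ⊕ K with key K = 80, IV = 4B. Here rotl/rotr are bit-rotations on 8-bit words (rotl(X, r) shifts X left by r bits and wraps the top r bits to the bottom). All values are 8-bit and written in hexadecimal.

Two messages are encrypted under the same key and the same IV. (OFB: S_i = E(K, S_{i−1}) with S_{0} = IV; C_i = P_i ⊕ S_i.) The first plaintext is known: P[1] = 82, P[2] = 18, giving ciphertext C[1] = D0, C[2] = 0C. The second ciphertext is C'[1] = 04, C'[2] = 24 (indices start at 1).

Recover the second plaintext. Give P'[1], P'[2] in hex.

In OFB with a reused IV, both messages share the same keystream S_i, so C_i ⊕ C'_i = P_i ⊕ P'_i and thus P'_i = P_i ⊕ C_i ⊕ C'_i.
P'[1]: 82 ⊕ D0 ⊕ 04 = 56.
P'[2]: 18 ⊕ 0C ⊕ 24 = 30.

P'[1] = 56, P'[2] = 30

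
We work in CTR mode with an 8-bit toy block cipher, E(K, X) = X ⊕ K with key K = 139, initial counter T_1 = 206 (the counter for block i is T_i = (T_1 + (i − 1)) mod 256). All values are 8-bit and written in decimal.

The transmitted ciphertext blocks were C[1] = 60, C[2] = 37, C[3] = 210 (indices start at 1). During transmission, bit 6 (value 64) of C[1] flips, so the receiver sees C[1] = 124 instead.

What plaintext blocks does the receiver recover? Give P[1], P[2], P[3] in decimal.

P[1] = 57, P[2] = 97, P[3] = 137

CTR decryption: S_i = E(K, T_i) where T_i is the counter for block i; P_i = C_i ⊕ S_i.
Only C[1] changed, to 124. In CTR, a change in C_i flips the same bit in P_i only; the keystream is unaffected. Decrypting the received ciphertext:
P[1]: T = 206, S = E(K, T) = 69; 124 ⊕ 69 = 57.
P[2]: T = 207, S = E(K, T) = 68; 37 ⊕ 68 = 97.
P[3]: T = 208, S = E(K, T) = 91; 210 ⊕ 91 = 137.
Blocks that differ from the original plaintext: P[1].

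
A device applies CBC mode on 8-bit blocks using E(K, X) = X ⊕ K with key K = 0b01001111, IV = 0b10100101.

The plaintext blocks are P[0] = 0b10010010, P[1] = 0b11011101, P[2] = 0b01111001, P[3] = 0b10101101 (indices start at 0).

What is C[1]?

CBC encryption: C_i = E(K, P_i ⊕ C_{i−1}), with C_{−1} = IV.
C[0]: P[0] ⊕ 0b10100101 = 0b00110111; E(K, 0b00110111) = 0b01111000.
C[1]: P[1] ⊕ 0b01111000 = 0b10100101; E(K, 0b10100101) = 0b11101010.

C[1] = 0b11101010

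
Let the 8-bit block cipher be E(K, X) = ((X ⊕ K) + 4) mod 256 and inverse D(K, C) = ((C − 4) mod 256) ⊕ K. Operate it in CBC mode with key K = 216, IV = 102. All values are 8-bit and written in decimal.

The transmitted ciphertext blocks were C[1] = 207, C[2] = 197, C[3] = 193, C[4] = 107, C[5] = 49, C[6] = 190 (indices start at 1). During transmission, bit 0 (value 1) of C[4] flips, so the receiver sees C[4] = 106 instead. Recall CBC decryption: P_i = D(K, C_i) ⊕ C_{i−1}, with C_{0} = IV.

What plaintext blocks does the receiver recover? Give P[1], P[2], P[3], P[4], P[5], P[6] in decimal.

Only C[4] changed, to 106. In CBC, a change in C_i garbles P_i and flips the same bit in P_{i+1}. Decrypting the received ciphertext:
P[1]: D(K, 207) = 19; 19 ⊕ 102 = 117.
P[2]: D(K, 197) = 25; 25 ⊕ 207 = 214.
P[3]: D(K, 193) = 101; 101 ⊕ 197 = 160.
P[4]: D(K, 106) = 190; 190 ⊕ 193 = 127.
P[5]: D(K, 49) = 245; 245 ⊕ 106 = 159.
P[6]: D(K, 190) = 98; 98 ⊕ 49 = 83.
Blocks that differ from the original plaintext: P[4], P[5].

P[1] = 117, P[2] = 214, P[3] = 160, P[4] = 127, P[5] = 159, P[6] = 83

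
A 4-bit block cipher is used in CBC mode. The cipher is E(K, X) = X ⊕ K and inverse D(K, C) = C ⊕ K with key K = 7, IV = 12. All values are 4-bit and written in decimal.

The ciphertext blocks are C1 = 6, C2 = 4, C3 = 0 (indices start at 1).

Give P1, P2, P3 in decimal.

P1 = 13, P2 = 5, P3 = 3

CBC decryption: P_i = D(K, C_i) ⊕ C_{i−1}, with C_{0} = IV.
P1: D(K, 6) = 1; 1 ⊕ 12 = 13.
P2: D(K, 4) = 3; 3 ⊕ 6 = 5.
P3: D(K, 0) = 7; 7 ⊕ 4 = 3.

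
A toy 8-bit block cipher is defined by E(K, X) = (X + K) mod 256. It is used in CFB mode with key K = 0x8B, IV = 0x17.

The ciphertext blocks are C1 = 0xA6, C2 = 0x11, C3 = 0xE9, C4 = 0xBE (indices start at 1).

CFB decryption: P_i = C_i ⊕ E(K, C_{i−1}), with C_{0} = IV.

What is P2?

P2: E(K, 0xA6) = 0x31; 0x11 ⊕ 0x31 = 0x20.

P2 = 0x20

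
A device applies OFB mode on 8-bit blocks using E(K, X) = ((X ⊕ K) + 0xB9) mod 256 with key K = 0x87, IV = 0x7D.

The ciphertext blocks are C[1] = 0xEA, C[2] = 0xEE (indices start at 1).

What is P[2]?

P[2] = 0x03

OFB decryption: S_i = E(K, S_{i−1}) with S_{0} = IV; P_i = C_i ⊕ S_i.
P[1]: S = E(K, 0x7D) = 0xB3; 0xEA ⊕ 0xB3 = 0x59.
P[2]: S = E(K, 0xB3) = 0xED; 0xEE ⊕ 0xED = 0x03.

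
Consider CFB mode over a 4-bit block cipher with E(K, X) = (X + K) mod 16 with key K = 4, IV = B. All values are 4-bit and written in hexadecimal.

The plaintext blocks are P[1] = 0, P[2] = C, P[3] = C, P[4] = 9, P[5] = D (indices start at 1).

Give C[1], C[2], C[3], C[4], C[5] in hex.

CFB encryption: C_i = P_i ⊕ E(K, C_{i−1}), with C_{0} = IV.
C[1]: E(K, B) = F; 0 ⊕ F = F.
C[2]: E(K, F) = 3; C ⊕ 3 = F.
C[3]: E(K, F) = 3; C ⊕ 3 = F.
C[4]: E(K, F) = 3; 9 ⊕ 3 = A.
C[5]: E(K, A) = E; D ⊕ E = 3.

C[1] = F, C[2] = F, C[3] = F, C[4] = A, C[5] = 3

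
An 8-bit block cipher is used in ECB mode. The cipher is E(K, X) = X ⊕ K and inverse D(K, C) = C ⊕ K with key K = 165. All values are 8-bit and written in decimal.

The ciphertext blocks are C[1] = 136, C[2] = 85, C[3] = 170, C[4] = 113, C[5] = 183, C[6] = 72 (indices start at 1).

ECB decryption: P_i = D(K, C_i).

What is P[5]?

P[5] = 18

P[5]: D(K, 183) = 18.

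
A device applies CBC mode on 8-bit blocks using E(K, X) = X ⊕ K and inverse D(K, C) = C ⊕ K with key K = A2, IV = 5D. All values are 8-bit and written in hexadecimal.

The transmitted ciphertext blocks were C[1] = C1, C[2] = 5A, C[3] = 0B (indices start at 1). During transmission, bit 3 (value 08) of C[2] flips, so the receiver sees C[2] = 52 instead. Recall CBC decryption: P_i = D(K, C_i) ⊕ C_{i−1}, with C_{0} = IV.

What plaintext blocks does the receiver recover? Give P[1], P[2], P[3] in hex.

Only C[2] changed, to 52. In CBC, a change in C_i garbles P_i and flips the same bit in P_{i+1}. Decrypting the received ciphertext:
P[1]: D(K, C1) = 63; 63 ⊕ 5D = 3E.
P[2]: D(K, 52) = F0; F0 ⊕ C1 = 31.
P[3]: D(K, 0B) = A9; A9 ⊕ 52 = FB.
Blocks that differ from the original plaintext: P[2], P[3].

P[1] = 3E, P[2] = 31, P[3] = FB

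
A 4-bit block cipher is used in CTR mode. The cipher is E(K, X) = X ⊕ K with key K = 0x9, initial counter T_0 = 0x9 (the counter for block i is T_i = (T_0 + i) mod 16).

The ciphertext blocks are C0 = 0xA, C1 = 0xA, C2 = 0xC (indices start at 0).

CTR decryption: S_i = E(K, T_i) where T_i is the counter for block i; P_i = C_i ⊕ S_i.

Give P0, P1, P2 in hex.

P0 = 0xA, P1 = 0x9, P2 = 0xE

P0: T = 0x9, S = E(K, T) = 0x0; 0xA ⊕ 0x0 = 0xA.
P1: T = 0xA, S = E(K, T) = 0x3; 0xA ⊕ 0x3 = 0x9.
P2: T = 0xB, S = E(K, T) = 0x2; 0xC ⊕ 0x2 = 0xE.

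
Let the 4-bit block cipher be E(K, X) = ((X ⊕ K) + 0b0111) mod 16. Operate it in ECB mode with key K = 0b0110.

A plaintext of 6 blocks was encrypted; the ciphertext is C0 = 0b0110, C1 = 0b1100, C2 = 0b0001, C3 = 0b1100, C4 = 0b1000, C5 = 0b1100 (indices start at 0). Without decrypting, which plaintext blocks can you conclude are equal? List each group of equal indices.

P1 = P3 = P5

ECB encrypts each block independently with the same key, so equal ciphertext blocks imply equal plaintext blocks.
C1 = C3 = C5 = 0b1100, so P1 = P3 = P5.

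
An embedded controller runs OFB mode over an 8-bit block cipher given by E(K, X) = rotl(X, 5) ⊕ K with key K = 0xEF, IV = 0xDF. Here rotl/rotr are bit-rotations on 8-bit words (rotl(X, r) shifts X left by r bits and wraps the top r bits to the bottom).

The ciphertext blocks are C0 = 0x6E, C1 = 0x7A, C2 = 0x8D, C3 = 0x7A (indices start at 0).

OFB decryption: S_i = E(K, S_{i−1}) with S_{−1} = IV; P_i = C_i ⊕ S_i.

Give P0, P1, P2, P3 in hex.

P0: S = E(K, 0xDF) = 0x14; 0x6E ⊕ 0x14 = 0x7A.
P1: S = E(K, 0x14) = 0x6D; 0x7A ⊕ 0x6D = 0x17.
P2: S = E(K, 0x6D) = 0x42; 0x8D ⊕ 0x42 = 0xCF.
P3: S = E(K, 0x42) = 0xA7; 0x7A ⊕ 0xA7 = 0xDD.

P0 = 0x7A, P1 = 0x17, P2 = 0xCF, P3 = 0xDD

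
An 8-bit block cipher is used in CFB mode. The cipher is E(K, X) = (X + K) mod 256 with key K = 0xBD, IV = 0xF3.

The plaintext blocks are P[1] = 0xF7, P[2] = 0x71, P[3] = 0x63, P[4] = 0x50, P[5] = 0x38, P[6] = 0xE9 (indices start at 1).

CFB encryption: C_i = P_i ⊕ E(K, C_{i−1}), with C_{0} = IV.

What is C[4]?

C[4] = 0x5E

C[1]: E(K, 0xF3) = 0xB0; 0xF7 ⊕ 0xB0 = 0x47.
C[2]: E(K, 0x47) = 0x04; 0x71 ⊕ 0x04 = 0x75.
C[3]: E(K, 0x75) = 0x32; 0x63 ⊕ 0x32 = 0x51.
C[4]: E(K, 0x51) = 0x0E; 0x50 ⊕ 0x0E = 0x5E.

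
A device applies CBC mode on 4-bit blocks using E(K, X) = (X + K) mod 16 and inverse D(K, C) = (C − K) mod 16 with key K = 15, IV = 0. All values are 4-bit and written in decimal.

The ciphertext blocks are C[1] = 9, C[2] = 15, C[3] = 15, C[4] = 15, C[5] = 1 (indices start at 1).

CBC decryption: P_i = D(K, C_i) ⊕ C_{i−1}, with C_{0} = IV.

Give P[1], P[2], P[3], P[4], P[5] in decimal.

P[1]: D(K, 9) = 10; 10 ⊕ 0 = 10.
P[2]: D(K, 15) = 0; 0 ⊕ 9 = 9.
P[3]: D(K, 15) = 0; 0 ⊕ 15 = 15.
P[4]: D(K, 15) = 0; 0 ⊕ 15 = 15.
P[5]: D(K, 1) = 2; 2 ⊕ 15 = 13.

P[1] = 10, P[2] = 9, P[3] = 15, P[4] = 15, P[5] = 13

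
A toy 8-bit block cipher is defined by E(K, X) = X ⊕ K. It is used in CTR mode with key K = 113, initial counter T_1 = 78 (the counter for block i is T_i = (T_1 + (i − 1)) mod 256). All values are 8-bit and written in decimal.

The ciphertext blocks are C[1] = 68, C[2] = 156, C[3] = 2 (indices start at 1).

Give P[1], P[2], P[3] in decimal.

P[1] = 123, P[2] = 162, P[3] = 35

CTR decryption: S_i = E(K, T_i) where T_i is the counter for block i; P_i = C_i ⊕ S_i.
P[1]: T = 78, S = E(K, T) = 63; 68 ⊕ 63 = 123.
P[2]: T = 79, S = E(K, T) = 62; 156 ⊕ 62 = 162.
P[3]: T = 80, S = E(K, T) = 33; 2 ⊕ 33 = 35.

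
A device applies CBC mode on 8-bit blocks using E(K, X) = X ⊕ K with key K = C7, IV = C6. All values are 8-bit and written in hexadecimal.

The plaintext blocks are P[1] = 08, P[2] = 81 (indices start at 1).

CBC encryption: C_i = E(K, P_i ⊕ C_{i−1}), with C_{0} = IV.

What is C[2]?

C[2] = 4F

C[1]: P[1] ⊕ C6 = CE; E(K, CE) = 09.
C[2]: P[2] ⊕ 09 = 88; E(K, 88) = 4F.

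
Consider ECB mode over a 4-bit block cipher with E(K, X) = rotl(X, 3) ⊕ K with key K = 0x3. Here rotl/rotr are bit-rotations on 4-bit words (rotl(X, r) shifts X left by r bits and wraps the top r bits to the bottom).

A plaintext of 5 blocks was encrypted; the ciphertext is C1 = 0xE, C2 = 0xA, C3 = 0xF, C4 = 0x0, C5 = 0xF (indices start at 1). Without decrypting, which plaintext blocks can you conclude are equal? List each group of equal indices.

ECB encrypts each block independently with the same key, so equal ciphertext blocks imply equal plaintext blocks.
C3 = C5 = 0xF, so P3 = P5.

P3 = P5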